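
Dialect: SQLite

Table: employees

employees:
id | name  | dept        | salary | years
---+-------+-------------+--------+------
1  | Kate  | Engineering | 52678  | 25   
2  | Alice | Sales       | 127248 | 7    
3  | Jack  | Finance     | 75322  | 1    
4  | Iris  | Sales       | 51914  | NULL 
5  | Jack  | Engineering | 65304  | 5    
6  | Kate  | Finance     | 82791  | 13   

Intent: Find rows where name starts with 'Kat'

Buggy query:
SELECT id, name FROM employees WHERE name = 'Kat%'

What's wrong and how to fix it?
Bug: Wildcards only work with LIKE; '=' treats '%' as a literal character

Fix: Replace '=' with LIKE so 'Kat%' is treated as a pattern

Corrected query:
SELECT id, name FROM employees WHERE name LIKE 'Kat%'

Result:
id | name
---+-----
1  | Kate
6  | Kate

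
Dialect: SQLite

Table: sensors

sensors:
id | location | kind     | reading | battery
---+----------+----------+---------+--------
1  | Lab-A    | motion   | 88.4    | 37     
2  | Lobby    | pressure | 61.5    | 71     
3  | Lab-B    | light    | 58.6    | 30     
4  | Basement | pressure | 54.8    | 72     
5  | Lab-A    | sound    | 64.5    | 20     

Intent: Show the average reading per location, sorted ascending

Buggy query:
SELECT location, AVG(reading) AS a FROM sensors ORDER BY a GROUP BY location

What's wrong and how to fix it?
Bug: ORDER BY appears before GROUP BY; SQL clause order requires GROUP BY first

Fix: Reorder: SELECT … FROM … GROUP BY … ORDER BY …

Corrected query:
SELECT location, AVG(reading) AS a FROM sensors GROUP BY location ORDER BY a

Result:
location | a    
---------+------
Basement | 54.8 
Lab-B    | 58.6 
Lobby    | 61.5 
Lab-A    | 76.45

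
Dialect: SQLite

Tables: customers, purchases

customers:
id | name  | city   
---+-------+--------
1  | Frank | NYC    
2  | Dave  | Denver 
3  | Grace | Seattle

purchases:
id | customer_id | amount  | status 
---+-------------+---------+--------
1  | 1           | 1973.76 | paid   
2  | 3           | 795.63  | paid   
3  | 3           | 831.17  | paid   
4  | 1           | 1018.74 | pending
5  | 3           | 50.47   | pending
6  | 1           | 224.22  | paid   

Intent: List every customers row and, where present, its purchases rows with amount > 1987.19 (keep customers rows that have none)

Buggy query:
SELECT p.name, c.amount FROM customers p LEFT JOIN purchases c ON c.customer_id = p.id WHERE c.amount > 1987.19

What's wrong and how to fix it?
Bug: A WHERE condition on the right-hand table after LEFT JOIN drops unmatched parents

Fix: Move the right-table condition into the ON clause so unmatched parents are kept

Corrected query:
SELECT p.name, c.amount FROM customers p LEFT JOIN purchases c ON c.customer_id = p.id AND c.amount > 1987.19

Result:
name  | amount
------+-------
Frank | NULL  
Dave  | NULL  
Grace | NULL  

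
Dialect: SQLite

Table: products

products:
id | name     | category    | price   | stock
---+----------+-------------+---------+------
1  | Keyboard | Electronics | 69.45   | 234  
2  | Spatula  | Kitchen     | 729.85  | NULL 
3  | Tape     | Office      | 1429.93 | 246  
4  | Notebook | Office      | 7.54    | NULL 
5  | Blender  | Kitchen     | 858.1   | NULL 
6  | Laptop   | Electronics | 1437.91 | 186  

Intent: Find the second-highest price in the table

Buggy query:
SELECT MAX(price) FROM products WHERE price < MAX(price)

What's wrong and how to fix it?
Bug: The inner MAX is an aggregate inside WHERE, which is not allowed

Fix: Compute the overall MAX in a subquery, then take MAX of rows below it

Corrected query:
SELECT MAX(price) FROM products WHERE price < (SELECT MAX(price) FROM products)

Result:
MAX(price)
----------
1429.93   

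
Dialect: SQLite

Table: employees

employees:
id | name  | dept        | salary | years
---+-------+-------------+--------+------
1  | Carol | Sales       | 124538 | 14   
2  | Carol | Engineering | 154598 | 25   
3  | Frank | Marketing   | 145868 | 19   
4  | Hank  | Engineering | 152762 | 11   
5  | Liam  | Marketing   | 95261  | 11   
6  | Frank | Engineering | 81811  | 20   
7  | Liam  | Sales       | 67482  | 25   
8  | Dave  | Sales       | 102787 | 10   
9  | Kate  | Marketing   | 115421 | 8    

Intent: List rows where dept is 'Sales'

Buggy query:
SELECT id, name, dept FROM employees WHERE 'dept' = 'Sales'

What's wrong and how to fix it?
Bug: 'dept' in single quotes is a string literal, not the column; the comparison is literal-vs-literal and never true

Fix: Remove the quotes around the column name (or use double quotes for an identifier)

Corrected query:
SELECT id, name, dept FROM employees WHERE dept = 'Sales'

Result:
id | name  | dept 
---+-------+------
1  | Carol | Sales
7  | Liam  | Sales
8  | Dave  | Sales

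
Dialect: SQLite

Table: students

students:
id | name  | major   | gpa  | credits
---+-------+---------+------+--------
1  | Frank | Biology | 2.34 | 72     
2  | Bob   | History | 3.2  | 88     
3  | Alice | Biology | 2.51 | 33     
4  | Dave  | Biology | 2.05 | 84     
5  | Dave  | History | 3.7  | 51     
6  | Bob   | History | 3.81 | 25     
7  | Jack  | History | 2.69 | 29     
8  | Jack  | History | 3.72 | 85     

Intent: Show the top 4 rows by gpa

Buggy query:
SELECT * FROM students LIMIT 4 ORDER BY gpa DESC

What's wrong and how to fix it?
Bug: ORDER BY cannot follow LIMIT; LIMIT is the final clause

Fix: Swap the clauses: ORDER BY first, then LIMIT

Corrected query:
SELECT * FROM students ORDER BY gpa DESC LIMIT 4

Result:
id | name | major   | gpa  | credits
---+------+---------+------+--------
6  | Bob  | History | 3.81 | 25     
8  | Jack | History | 3.72 | 85     
5  | Dave | History | 3.7  | 51     
2  | Bob  | History | 3.2  | 88     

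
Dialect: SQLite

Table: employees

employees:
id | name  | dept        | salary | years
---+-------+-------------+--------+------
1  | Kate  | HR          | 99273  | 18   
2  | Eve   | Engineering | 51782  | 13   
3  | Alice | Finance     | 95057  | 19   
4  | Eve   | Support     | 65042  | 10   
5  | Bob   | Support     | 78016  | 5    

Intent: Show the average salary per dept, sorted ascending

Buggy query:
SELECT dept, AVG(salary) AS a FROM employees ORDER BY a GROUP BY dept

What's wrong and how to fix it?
Bug: GROUP BY must precede ORDER BY

Fix: Reorder: SELECT … FROM … GROUP BY … ORDER BY …

Corrected query:
SELECT dept, AVG(salary) AS a FROM employees GROUP BY dept ORDER BY a

Result:
dept        | a    
------------+------
Engineering | 51782
Support     | 71529
Finance     | 95057
HR          | 99273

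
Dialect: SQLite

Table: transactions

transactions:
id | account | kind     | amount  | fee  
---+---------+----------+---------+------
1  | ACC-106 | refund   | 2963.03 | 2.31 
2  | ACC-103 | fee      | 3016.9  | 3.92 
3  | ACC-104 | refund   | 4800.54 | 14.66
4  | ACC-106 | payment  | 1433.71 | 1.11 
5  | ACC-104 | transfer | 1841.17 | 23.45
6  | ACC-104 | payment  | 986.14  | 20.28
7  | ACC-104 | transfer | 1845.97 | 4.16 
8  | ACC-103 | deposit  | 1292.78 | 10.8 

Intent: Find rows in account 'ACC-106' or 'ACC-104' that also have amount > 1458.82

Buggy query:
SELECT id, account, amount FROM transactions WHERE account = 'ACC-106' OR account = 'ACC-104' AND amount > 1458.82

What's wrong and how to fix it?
Bug: Without parentheses, AND is evaluated before OR, so the amount filter only applies to the 'ACC-104' branch

Fix: Group the OR with parentheses (or use IN), then AND the threshold

Corrected query:
SELECT id, account, amount FROM transactions WHERE (account = 'ACC-106' OR account = 'ACC-104') AND amount > 1458.82

Result:
id | account | amount 
---+---------+--------
1  | ACC-106 | 2963.03
3  | ACC-104 | 4800.54
5  | ACC-104 | 1841.17
7  | ACC-104 | 1845.97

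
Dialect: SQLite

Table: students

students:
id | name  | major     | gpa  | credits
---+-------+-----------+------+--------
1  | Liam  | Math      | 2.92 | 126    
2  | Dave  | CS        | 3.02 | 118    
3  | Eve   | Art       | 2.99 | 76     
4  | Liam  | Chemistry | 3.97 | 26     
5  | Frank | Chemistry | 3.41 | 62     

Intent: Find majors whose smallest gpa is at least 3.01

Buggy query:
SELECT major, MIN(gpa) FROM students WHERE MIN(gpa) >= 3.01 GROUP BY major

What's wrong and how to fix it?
Bug: MIN() in WHERE is a misuse of aggregate

Fix: Replace WHERE with HAVING after the GROUP BY

Corrected query:
SELECT major, MIN(gpa) FROM students GROUP BY major HAVING MIN(gpa) >= 3.01

Result:
major     | MIN(gpa)
----------+---------
CS        | 3.02    
Chemistry | 3.41    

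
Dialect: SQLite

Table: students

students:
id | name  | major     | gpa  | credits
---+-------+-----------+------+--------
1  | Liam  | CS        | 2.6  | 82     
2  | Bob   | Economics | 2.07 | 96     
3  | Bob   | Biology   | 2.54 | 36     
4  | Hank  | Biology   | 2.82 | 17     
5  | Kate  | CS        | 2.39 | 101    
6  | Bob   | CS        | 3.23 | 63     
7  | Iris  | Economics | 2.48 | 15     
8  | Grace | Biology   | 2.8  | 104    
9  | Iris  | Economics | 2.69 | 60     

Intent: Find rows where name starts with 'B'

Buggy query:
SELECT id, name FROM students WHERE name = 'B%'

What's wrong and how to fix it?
Bug: '=' compares the literal string including the % character; pattern matching needs LIKE

Fix: Replace '=' with LIKE so 'B%' is treated as a pattern

Corrected query:
SELECT id, name FROM students WHERE name LIKE 'B%'

Result:
id | name
---+-----
2  | Bob 
3  | Bob 
6  | Bob 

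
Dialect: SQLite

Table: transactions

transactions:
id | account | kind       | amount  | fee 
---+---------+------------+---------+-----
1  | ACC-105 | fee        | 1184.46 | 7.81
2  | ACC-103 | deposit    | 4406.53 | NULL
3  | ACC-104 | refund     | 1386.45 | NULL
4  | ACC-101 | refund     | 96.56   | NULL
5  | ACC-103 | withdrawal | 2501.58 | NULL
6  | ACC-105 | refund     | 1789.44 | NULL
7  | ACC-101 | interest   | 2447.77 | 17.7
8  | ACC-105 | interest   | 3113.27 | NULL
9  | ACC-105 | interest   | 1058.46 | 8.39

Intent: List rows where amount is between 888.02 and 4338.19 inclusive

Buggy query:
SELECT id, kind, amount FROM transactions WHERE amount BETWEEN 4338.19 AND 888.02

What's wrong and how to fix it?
Bug: The bounds are reversed; BETWEEN a AND b requires a <= b to match anything

Fix: Write BETWEEN 888.02 AND 4338.19

Corrected query:
SELECT id, kind, amount FROM transactions WHERE amount BETWEEN 888.02 AND 4338.19

Result:
id | kind       | amount 
---+------------+--------
1  | fee        | 1184.46
3  | refund     | 1386.45
5  | withdrawal | 2501.58
6  | refund     | 1789.44
7  | interest   | 2447.77
8  | interest   | 3113.27
9  | interest   | 1058.46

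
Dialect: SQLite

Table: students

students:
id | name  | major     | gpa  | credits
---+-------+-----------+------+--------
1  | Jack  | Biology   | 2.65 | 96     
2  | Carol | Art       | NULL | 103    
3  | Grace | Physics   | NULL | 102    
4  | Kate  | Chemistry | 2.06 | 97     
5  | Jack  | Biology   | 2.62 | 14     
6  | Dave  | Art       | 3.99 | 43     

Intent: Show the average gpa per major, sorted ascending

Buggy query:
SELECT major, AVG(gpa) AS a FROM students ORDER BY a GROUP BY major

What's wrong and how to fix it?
Bug: GROUP BY must precede ORDER BY

Fix: Move ORDER BY to the end, after GROUP BY

Corrected query:
SELECT major, AVG(gpa) AS a FROM students GROUP BY major ORDER BY a

Result:
major     | a    
----------+------
Physics   | NULL 
Chemistry | 2.06 
Biology   | 2.635
Art       | 3.99 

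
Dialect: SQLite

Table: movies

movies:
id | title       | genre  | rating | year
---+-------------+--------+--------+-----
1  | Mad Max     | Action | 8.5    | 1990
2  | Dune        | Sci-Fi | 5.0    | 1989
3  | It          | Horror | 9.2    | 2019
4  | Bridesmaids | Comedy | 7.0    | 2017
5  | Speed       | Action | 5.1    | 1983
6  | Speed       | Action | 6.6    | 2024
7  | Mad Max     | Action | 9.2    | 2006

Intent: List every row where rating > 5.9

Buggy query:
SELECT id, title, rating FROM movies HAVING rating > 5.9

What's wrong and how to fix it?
Bug: HAVING filters the output of aggregation, but this query has no GROUP BY and no aggregate functions, so SQLite rejects it (HAVING clause on a non-aggregate query); the condition here is per row

Fix: Replace HAVING with WHERE since the condition applies to individual rows

Corrected query:
SELECT id, title, rating FROM movies WHERE rating > 5.9

Result:
id | title       | rating
---+-------------+-------
1  | Mad Max     | 8.5   
3  | It          | 9.2   
4  | Bridesmaids | 7     
6  | Speed       | 6.6   
7  | Mad Max     | 9.2   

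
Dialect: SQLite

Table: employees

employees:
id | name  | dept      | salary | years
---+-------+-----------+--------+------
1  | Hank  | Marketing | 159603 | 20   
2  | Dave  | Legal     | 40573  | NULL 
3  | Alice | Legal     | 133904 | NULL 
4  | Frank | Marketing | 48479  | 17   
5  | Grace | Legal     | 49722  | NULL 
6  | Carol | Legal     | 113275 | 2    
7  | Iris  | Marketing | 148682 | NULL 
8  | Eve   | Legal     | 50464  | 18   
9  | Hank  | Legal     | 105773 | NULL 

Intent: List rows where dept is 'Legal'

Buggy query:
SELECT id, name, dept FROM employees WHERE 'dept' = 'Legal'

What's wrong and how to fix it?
Bug: 'dept' in single quotes is a string literal, not the column; the comparison is literal-vs-literal and never true

Fix: Reference the column as dept without single quotes

Corrected query:
SELECT id, name, dept FROM employees WHERE dept = 'Legal'

Result:
id | name  | dept 
---+-------+------
2  | Dave  | Legal
3  | Alice | Legal
5  | Grace | Legal
6  | Carol | Legal
8  | Eve   | Legal
9  | Hank  | Legal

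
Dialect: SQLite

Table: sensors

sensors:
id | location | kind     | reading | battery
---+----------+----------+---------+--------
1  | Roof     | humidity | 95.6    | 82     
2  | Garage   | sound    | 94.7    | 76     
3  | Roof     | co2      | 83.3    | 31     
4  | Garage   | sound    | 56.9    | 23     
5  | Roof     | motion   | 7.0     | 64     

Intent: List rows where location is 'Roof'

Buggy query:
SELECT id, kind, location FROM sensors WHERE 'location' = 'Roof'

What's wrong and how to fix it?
Bug: Single quotes denote string literals in SQL; the column name is being compared as a constant string

Fix: Reference the column as location without single quotes

Corrected query:
SELECT id, kind, location FROM sensors WHERE location = 'Roof'

Result:
id | kind     | location
---+----------+---------
1  | humidity | Roof    
3  | co2      | Roof    
5  | motion   | Roof    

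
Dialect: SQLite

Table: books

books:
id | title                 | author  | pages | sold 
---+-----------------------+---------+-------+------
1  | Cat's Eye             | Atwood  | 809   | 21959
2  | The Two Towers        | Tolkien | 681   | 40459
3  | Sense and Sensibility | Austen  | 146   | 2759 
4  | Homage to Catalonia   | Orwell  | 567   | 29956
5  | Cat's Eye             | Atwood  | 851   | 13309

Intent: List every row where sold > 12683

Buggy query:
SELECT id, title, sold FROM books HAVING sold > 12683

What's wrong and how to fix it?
Bug: This is a non-aggregate query (no GROUP BY, no aggregates), so in SQLite the HAVING clause is invalid here; a row-level condition belongs in WHERE

Fix: Use WHERE for row-level filtering

Corrected query:
SELECT id, title, sold FROM books WHERE sold > 12683

Result:
id | title               | sold 
---+---------------------+------
1  | Cat's Eye           | 21959
2  | The Two Towers      | 40459
4  | Homage to Catalonia | 29956
5  | Cat's Eye           | 13309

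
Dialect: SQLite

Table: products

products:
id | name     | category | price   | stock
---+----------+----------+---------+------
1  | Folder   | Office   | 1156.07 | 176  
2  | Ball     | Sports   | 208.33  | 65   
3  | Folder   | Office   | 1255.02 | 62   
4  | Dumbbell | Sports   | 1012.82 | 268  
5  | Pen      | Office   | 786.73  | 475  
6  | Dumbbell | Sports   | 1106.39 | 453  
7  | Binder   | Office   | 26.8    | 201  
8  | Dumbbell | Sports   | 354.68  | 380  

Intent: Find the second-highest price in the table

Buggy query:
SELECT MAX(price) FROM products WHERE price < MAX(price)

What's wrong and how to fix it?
Bug: The inner MAX is an aggregate inside WHERE, which is not allowed

Fix: Put the inner MAX in a scalar subquery

Corrected query:
SELECT MAX(price) FROM products WHERE price < (SELECT MAX(price) FROM products)

Result:
MAX(price)
----------
1156.07   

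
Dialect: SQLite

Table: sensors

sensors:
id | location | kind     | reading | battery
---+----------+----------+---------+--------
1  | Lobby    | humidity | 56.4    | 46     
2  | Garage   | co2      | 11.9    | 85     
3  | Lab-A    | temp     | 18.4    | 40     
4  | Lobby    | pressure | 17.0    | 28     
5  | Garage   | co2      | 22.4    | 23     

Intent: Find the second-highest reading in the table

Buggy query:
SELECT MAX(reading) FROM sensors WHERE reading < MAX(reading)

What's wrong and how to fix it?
Bug: The inner MAX is an aggregate inside WHERE, which is not allowed

Fix: Compute the overall MAX in a subquery, then take MAX of rows below it

Corrected query:
SELECT MAX(reading) FROM sensors WHERE reading < (SELECT MAX(reading) FROM sensors)

Result:
MAX(reading)
------------
22.4        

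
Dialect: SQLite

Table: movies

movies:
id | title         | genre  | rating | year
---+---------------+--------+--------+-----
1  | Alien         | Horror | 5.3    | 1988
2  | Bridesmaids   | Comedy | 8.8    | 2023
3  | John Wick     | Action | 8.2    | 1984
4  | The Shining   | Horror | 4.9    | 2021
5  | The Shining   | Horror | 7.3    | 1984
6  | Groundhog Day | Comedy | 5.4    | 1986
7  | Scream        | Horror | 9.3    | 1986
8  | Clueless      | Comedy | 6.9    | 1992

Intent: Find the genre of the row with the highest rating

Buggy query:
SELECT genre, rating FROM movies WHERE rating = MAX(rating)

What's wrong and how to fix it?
Bug: MAX(rating) is an aggregate and cannot be used directly in WHERE

Fix: Use a subquery: WHERE rating = (SELECT MAX(rating) FROM movies)

Corrected query:
SELECT genre, rating FROM movies WHERE rating = (SELECT MAX(rating) FROM movies)

Result:
genre  | rating
-------+-------
Horror | 9.3   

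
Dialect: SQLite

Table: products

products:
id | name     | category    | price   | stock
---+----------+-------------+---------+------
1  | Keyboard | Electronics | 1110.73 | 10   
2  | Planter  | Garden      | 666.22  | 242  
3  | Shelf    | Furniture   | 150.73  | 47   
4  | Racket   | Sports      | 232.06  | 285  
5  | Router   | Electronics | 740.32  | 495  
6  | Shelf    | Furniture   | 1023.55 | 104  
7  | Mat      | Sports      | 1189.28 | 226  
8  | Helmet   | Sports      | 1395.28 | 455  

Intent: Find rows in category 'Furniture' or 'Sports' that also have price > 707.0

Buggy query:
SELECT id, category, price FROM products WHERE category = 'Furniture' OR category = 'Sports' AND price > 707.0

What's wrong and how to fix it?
Bug: Without parentheses, AND is evaluated before OR, so the price filter only applies to the 'Sports' branch

Fix: Group the OR with parentheses (or use IN), then AND the threshold

Corrected query:
SELECT id, category, price FROM products WHERE (category = 'Furniture' OR category = 'Sports') AND price > 707.0

Result:
id | category  | price  
---+-----------+--------
6  | Furniture | 1023.55
7  | Sports    | 1189.28
8  | Sports    | 1395.28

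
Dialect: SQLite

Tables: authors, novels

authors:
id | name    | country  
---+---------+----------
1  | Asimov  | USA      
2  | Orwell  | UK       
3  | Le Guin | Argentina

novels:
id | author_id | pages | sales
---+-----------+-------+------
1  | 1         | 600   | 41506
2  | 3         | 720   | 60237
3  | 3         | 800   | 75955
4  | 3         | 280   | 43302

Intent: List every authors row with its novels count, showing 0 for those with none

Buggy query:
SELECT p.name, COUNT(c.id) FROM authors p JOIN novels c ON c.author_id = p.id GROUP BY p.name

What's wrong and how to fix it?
Bug: An inner join excludes parents with zero children

Fix: Switch to LEFT JOIN to retain unmatched parent rows

Corrected query:
SELECT p.name, COUNT(c.id) FROM authors p LEFT JOIN novels c ON c.author_id = p.id GROUP BY p.name

Result:
name    | COUNT(c.id)
--------+------------
Asimov  | 1          
Le Guin | 3          
Orwell  | 0          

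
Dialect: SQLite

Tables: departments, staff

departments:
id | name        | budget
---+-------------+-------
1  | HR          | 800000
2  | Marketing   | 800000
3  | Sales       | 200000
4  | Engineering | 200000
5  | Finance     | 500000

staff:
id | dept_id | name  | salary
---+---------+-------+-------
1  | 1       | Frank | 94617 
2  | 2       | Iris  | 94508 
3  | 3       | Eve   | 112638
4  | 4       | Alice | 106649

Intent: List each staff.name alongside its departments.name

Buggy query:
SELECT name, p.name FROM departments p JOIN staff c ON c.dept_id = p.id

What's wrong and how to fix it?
Bug: 'name' exists in both joined tables, so the database can't tell which one is meant

Fix: Prefix ambiguous columns with the table alias

Corrected query:
SELECT c.name, p.name FROM departments p JOIN staff c ON c.dept_id = p.id

Result:
name  | name       
------+------------
Frank | HR         
Iris  | Marketing  
Eve   | Sales      
Alice | Engineering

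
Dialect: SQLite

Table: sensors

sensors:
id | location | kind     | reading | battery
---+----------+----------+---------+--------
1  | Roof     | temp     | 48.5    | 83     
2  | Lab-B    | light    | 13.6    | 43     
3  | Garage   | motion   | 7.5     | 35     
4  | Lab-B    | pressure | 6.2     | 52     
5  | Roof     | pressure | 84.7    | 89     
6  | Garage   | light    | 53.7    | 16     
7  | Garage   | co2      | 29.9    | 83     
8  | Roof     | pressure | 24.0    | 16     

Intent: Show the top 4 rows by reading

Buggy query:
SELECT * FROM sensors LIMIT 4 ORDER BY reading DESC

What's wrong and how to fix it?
Bug: LIMIT must come after ORDER BY

Fix: Sort with ORDER BY, then apply LIMIT

Corrected query:
SELECT * FROM sensors ORDER BY reading DESC LIMIT 4

Result:
id | location | kind     | reading | battery
---+----------+----------+---------+--------
5  | Roof     | pressure | 84.7    | 89     
6  | Garage   | light    | 53.7    | 16     
1  | Roof     | temp     | 48.5    | 83     
7  | Garage   | co2      | 29.9    | 83     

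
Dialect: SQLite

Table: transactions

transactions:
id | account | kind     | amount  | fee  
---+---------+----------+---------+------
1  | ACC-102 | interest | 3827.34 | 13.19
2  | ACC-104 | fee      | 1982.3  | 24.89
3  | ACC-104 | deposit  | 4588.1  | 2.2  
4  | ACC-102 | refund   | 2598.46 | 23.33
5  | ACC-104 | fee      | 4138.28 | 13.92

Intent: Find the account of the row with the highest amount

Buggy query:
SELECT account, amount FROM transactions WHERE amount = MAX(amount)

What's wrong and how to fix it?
Bug: MAX(amount) is an aggregate and cannot be used directly in WHERE

Fix: Wrap MAX in a scalar subquery so WHERE compares against a single value

Corrected query:
SELECT account, amount FROM transactions WHERE amount = (SELECT MAX(amount) FROM transactions)

Result:
account | amount
--------+-------
ACC-104 | 4588.1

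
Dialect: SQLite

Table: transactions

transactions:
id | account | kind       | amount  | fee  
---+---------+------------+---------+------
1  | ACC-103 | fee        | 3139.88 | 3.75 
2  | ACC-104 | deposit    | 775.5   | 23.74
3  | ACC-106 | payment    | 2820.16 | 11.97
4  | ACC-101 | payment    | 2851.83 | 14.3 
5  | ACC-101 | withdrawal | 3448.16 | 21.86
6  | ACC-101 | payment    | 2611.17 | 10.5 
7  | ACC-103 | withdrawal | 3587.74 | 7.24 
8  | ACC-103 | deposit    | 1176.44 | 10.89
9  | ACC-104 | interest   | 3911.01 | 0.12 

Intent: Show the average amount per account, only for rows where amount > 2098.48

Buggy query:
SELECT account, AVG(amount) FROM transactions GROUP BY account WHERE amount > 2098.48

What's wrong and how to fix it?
Bug: WHERE cannot follow GROUP BY

Fix: Move the WHERE clause before GROUP BY

Corrected query:
SELECT account, AVG(amount) FROM transactions WHERE amount > 2098.48 GROUP BY account

Result:
account | AVG(amount)
--------+------------
ACC-101 | 2970.386667
ACC-103 | 3363.81    
ACC-104 | 3911.01    
ACC-106 | 2820.16    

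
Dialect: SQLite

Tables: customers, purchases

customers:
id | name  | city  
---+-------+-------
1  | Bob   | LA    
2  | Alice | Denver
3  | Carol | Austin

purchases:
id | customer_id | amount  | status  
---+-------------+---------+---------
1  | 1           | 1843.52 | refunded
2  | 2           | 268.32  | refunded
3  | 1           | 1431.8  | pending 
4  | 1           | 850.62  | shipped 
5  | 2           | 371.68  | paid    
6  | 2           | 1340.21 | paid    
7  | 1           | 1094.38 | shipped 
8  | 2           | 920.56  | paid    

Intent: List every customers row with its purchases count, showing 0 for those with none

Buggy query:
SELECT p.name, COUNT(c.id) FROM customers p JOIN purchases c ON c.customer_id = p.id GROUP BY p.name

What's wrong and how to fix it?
Bug: INNER JOIN drops customers rows that have no matching purchases rows

Fix: Use LEFT JOIN so parents without children still appear (COUNT(c.id) gives 0)

Corrected query:
SELECT p.name, COUNT(c.id) FROM customers p LEFT JOIN purchases c ON c.customer_id = p.id GROUP BY p.name

Result:
name  | COUNT(c.id)
------+------------
Alice | 4          
Bob   | 4          
Carol | 0          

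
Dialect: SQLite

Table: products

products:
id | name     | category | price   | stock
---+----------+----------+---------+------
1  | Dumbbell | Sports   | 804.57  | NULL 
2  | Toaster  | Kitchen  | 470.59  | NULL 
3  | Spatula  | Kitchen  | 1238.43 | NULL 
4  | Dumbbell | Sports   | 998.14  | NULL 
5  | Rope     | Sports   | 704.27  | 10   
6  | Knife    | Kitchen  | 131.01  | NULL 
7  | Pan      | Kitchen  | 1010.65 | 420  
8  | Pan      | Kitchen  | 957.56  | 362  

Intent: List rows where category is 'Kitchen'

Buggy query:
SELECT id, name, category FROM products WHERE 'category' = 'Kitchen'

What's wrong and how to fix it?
Bug: 'category' in single quotes is a string literal, not the column; the comparison is literal-vs-literal and never true

Fix: Remove the quotes around the column name (or use double quotes for an identifier)

Corrected query:
SELECT id, name, category FROM products WHERE category = 'Kitchen'

Result:
id | name    | category
---+---------+---------
2  | Toaster | Kitchen 
3  | Spatula | Kitchen 
6  | Knife   | Kitchen 
7  | Pan     | Kitchen 
8  | Pan     | Kitchen 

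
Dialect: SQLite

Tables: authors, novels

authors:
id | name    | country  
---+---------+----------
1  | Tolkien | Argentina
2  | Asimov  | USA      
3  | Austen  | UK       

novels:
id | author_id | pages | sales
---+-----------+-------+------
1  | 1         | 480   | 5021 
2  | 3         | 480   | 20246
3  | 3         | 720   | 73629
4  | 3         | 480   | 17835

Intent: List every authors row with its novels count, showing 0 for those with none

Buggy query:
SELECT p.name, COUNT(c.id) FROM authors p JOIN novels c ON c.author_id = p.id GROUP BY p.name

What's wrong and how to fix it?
Bug: INNER JOIN drops authors rows that have no matching novels rows

Fix: Use LEFT JOIN so parents without children still appear (COUNT(c.id) gives 0)

Corrected query:
SELECT p.name, COUNT(c.id) FROM authors p LEFT JOIN novels c ON c.author_id = p.id GROUP BY p.name

Result:
name    | COUNT(c.id)
--------+------------
Asimov  | 0          
Austen  | 3          
Tolkien | 1          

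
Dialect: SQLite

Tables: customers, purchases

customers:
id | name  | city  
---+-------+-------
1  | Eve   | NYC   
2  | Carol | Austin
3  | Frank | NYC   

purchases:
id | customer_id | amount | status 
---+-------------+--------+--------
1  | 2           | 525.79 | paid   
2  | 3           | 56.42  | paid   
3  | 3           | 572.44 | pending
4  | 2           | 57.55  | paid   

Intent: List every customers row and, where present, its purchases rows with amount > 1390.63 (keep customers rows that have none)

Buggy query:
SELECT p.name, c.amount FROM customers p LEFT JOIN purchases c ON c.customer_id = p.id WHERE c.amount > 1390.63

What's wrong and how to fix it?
Bug: Filtering c.amount in WHERE discards the NULL rows produced by LEFT JOIN, turning it into an inner join

Fix: Move the right-table condition into the ON clause so unmatched parents are kept

Corrected query:
SELECT p.name, c.amount FROM customers p LEFT JOIN purchases c ON c.customer_id = p.id AND c.amount > 1390.63

Result:
name  | amount
------+-------
Eve   | NULL  
Carol | NULL  
Frank | NULL  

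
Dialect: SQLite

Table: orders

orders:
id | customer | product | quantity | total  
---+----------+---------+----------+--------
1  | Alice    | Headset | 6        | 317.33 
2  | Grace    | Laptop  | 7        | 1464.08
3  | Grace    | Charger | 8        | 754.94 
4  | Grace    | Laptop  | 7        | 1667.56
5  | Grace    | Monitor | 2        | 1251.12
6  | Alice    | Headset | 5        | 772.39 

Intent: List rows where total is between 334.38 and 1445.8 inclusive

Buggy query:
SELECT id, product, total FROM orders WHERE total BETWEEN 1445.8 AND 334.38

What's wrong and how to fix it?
Bug: The bounds are reversed; BETWEEN a AND b requires a <= b to match anything

Fix: Write BETWEEN 334.38 AND 1445.8

Corrected query:
SELECT id, product, total FROM orders WHERE total BETWEEN 334.38 AND 1445.8

Result:
id | product | total  
---+---------+--------
3  | Charger | 754.94 
5  | Monitor | 1251.12
6  | Headset | 772.39 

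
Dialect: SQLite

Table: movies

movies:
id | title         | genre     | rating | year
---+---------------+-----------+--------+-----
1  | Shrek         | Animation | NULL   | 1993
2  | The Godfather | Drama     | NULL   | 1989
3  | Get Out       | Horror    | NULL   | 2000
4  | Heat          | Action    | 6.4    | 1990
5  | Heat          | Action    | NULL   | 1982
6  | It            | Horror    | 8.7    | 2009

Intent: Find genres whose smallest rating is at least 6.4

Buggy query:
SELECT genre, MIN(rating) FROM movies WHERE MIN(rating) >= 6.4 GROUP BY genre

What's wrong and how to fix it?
Bug: MIN() in WHERE is a misuse of aggregate

Fix: Use HAVING for the per-group MIN condition

Corrected query:
SELECT genre, MIN(rating) FROM movies GROUP BY genre HAVING MIN(rating) >= 6.4

Result:
genre  | MIN(rating)
-------+------------
Action | 6.4        
Horror | 8.7        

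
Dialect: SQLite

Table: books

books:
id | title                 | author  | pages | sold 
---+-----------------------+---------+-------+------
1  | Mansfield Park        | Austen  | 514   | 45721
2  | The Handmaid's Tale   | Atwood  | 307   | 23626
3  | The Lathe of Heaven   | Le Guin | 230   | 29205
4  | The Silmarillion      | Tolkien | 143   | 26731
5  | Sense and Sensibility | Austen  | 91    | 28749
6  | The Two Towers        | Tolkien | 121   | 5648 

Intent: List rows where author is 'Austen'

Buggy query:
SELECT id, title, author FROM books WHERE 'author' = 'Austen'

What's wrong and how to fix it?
Bug: Single quotes denote string literals in SQL; the column name is being compared as a constant string

Fix: Reference the column as author without single quotes

Corrected query:
SELECT id, title, author FROM books WHERE author = 'Austen'

Result:
id | title                 | author
---+-----------------------+-------
1  | Mansfield Park        | Austen
5  | Sense and Sensibility | Austen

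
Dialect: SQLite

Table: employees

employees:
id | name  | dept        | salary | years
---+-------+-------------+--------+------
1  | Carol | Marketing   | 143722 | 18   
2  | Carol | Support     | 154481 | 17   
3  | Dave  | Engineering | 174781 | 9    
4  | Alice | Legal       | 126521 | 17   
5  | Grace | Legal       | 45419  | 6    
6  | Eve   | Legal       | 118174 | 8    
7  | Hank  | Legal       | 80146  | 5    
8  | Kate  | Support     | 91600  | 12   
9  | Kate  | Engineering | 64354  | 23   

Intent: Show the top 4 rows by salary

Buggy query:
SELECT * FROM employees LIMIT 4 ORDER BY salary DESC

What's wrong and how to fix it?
Bug: LIMIT must come after ORDER BY

Fix: Sort with ORDER BY, then apply LIMIT

Corrected query:
SELECT * FROM employees ORDER BY salary DESC LIMIT 4

Result:
id | name  | dept        | salary | years
---+-------+-------------+--------+------
3  | Dave  | Engineering | 174781 | 9    
2  | Carol | Support     | 154481 | 17   
1  | Carol | Marketing   | 143722 | 18   
4  | Alice | Legal       | 126521 | 17   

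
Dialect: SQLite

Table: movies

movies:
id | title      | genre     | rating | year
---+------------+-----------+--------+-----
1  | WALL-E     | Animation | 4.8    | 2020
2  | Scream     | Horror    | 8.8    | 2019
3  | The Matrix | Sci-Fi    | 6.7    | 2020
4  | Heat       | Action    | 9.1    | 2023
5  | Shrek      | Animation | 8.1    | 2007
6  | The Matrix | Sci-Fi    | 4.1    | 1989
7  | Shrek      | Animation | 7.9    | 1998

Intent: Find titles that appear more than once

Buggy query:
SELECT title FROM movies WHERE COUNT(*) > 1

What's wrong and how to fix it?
Bug: WHERE can't reference COUNT(*); aggregates are computed after WHERE

Fix: GROUP BY title, then filter groups with HAVING COUNT(*) > 1

Corrected query:
SELECT title FROM movies GROUP BY title HAVING COUNT(*) > 1

Result:
title     
----------
Shrek     
The Matrix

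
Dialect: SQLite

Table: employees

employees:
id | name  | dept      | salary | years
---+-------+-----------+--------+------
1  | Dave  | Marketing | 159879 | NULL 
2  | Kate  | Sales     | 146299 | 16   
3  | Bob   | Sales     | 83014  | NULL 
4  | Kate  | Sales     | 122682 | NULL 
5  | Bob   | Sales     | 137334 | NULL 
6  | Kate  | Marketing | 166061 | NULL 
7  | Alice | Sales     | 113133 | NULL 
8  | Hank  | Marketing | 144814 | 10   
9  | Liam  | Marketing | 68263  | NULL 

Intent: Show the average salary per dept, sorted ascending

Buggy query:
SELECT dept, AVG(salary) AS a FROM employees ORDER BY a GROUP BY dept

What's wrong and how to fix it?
Bug: ORDER BY appears before GROUP BY; SQL clause order requires GROUP BY first

Fix: Reorder: SELECT … FROM … GROUP BY … ORDER BY …

Corrected query:
SELECT dept, AVG(salary) AS a FROM employees GROUP BY dept ORDER BY a

Result:
dept      | a        
----------+----------
Sales     | 120492.4 
Marketing | 134754.25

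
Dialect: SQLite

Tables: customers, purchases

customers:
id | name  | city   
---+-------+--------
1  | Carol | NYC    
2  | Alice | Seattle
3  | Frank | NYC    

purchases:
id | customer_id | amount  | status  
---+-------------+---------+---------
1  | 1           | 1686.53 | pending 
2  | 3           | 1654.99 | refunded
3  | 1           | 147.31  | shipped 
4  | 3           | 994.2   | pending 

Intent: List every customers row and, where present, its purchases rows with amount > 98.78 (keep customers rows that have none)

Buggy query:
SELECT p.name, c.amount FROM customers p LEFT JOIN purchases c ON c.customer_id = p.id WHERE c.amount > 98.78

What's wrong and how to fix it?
Bug: Filtering c.amount in WHERE discards the NULL rows produced by LEFT JOIN, turning it into an inner join

Fix: Move the right-table condition into the ON clause so unmatched parents are kept

Corrected query:
SELECT p.name, c.amount FROM customers p LEFT JOIN purchases c ON c.customer_id = p.id AND c.amount > 98.78

Result:
name  | amount 
------+--------
Carol | 147.31 
Carol | 1686.53
Alice | NULL   
Frank | 994.2  
Frank | 1654.99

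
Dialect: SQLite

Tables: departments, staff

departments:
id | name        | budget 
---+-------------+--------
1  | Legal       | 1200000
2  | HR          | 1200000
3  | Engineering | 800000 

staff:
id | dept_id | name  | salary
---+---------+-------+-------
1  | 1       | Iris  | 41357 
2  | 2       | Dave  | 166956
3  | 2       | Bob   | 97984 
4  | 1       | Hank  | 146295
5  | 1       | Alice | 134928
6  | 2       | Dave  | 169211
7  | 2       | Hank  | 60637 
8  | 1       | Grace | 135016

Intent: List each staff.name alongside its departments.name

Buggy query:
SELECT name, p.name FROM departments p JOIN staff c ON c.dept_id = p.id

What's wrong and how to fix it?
Bug: 'name' exists in both joined tables, so the database can't tell which one is meant

Fix: Prefix ambiguous columns with the table alias

Corrected query:
SELECT c.name, p.name FROM departments p JOIN staff c ON c.dept_id = p.id

Result:
name  | name 
------+------
Iris  | Legal
Dave  | HR   
Bob   | HR   
Hank  | Legal
Alice | Legal
Dave  | HR   
Hank  | HR   
Grace | Legal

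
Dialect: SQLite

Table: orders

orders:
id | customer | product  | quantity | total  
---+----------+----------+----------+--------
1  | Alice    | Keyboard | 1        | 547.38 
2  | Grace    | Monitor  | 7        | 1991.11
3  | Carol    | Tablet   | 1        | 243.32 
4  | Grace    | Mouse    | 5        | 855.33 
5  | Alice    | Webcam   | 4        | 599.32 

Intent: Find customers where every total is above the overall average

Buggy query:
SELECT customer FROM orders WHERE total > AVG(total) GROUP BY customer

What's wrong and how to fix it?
Bug: AVG() is an aggregate; it can't sit directly in WHERE

Fix: Use a subquery for AVG and a HAVING MIN(...) filter so the condition holds for every row in the group

Corrected query:
SELECT customer FROM orders GROUP BY customer HAVING MIN(total) > (SELECT AVG(total) FROM orders)

Result:
customer
--------
Grace   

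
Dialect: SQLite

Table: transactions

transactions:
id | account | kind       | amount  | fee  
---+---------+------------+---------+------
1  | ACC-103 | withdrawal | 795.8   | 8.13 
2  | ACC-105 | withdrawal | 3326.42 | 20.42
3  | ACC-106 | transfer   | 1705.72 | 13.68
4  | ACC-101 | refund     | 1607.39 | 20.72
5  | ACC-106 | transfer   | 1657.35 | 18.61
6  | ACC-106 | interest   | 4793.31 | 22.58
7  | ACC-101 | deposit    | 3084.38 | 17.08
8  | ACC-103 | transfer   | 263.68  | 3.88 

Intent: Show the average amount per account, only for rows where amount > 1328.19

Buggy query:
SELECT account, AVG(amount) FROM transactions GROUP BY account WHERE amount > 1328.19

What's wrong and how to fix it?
Bug: WHERE cannot follow GROUP BY

Fix: Place WHERE between FROM and GROUP BY

Corrected query:
SELECT account, AVG(amount) FROM transactions WHERE amount > 1328.19 GROUP BY account

Result:
account | AVG(amount)
--------+------------
ACC-101 | 2345.885   
ACC-105 | 3326.42    
ACC-106 | 2718.793333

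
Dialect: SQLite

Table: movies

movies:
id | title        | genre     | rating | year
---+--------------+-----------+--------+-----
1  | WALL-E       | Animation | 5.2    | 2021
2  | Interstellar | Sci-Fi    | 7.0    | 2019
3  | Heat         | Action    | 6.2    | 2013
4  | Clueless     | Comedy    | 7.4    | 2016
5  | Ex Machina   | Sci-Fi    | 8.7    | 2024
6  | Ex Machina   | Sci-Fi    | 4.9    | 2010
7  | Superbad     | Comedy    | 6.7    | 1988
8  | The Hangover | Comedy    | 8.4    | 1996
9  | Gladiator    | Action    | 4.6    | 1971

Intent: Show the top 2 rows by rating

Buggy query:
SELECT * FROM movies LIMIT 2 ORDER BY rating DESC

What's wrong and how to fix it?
Bug: LIMIT must come after ORDER BY

Fix: Swap the clauses: ORDER BY first, then LIMIT

Corrected query:
SELECT * FROM movies ORDER BY rating DESC LIMIT 2

Result:
id | title        | genre  | rating | year
---+--------------+--------+--------+-----
5  | Ex Machina   | Sci-Fi | 8.7    | 2024
8  | The Hangover | Comedy | 8.4    | 1996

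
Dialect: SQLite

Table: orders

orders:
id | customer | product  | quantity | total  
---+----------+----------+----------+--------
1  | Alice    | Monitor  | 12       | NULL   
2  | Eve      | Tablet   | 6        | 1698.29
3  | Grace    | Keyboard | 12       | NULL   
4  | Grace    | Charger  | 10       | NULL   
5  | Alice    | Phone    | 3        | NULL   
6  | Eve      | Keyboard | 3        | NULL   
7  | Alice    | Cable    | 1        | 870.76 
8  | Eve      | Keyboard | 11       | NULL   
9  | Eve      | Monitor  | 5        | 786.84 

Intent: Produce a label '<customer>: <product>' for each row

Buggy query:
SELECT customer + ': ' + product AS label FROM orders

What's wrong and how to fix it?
Bug: '+' is numeric addition; on text columns SQLite converts them to 0 instead of concatenating

Fix: Use the || operator for string concatenation

Corrected query:
SELECT customer || ': ' || product AS label FROM orders

Result:
label          
---------------
Alice: Monitor 
Eve: Tablet    
Grace: Keyboard
Grace: Charger 
Alice: Phone   
Eve: Keyboard  
Alice: Cable   
Eve: Keyboard  
Eve: Monitor   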